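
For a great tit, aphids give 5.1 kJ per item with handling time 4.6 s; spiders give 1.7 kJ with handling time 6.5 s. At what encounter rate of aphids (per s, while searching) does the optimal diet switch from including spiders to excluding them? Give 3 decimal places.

At the threshold, the rate on aphids alone equals the profitability of spiders: λ·5.1/(1 + λ·4.6) = 1.7/6.5 = 0.2615.
Rearranging, λ(5.1 − 0.2615×4.6) = 0.2615, so λ = 0.2615/3.897 = 0.06711 per s.

0.067 per s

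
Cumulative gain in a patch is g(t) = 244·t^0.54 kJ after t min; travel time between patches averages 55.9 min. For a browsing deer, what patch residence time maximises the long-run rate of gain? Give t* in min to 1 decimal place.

65.6 min

Maximise g(t)/(T+t): set derivative to zero → g'(t)(T+t) = g(t).
g'(t) = 0.54·244·t^-0.46. Setting 0.54·244·t^-0.46 = 244·t^0.54/(55.9+t) gives 0.54(55.9+t) = t, so 0.46·t = 0.54×55.9.
t* = 0.54×55.9/0.46 = 65.62 min.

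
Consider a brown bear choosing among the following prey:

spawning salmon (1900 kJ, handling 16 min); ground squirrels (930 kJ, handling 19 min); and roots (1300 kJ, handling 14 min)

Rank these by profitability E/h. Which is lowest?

ground squirrels

In descending order of E/h:
spawning salmon: 1900/16 = 119 kJ/min
roots: 1300/14 = 92.9 kJ/min
ground squirrels: 930/19 = 48.9 kJ/min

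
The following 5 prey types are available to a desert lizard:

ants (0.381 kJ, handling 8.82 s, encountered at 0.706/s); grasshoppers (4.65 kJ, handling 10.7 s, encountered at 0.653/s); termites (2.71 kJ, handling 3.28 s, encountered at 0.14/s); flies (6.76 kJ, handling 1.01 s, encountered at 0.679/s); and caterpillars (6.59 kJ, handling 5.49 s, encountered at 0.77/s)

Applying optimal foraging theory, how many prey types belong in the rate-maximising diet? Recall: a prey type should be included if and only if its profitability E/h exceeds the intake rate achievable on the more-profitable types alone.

E/h in descending order: flies 6.69, caterpillars 1.2, termites 0.826, grasshoppers 0.435, ants 0.0432 kJ/s. The optimal diet is the largest prefix of this list for which every included type satisfies E_i/h_i > R on the types above it.
Rate on top 1: 2.723. caterpillars: 1.2 < 2.723 → exclude; stop.
Optimal diet: flies — 1 of 5 types.

1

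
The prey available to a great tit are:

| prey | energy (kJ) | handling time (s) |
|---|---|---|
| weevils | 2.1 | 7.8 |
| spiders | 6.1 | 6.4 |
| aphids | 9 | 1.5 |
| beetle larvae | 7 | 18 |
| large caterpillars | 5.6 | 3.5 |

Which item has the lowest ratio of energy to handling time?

weevils

Profitability E/h (kJ/s): weevils = 2.1/7.8 = 0.269, spiders = 6.1/6.4 = 0.953, aphids = 9/1.5 = 6, beetle larvae = 7/18 = 0.389, large caterpillars = 5.6/3.5 = 1.6.
Ranked: aphids > large caterpillars > spiders > beetle larvae > weevils.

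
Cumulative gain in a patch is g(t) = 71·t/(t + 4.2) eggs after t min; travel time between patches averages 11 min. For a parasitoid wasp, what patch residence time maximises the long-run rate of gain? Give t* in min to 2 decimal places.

6.80 min

Optimal t* satisfies g'(t*) = g(t*)/(T + t*).
g'(t) = 71·4.2/(t + 4.2)². Setting 71·4.2/(t+4.2)² = 71t/[(t+4.2)(11+t)] gives 4.2(11+t) = t(t+4.2), so t² = 4.2×11 = 46.2.
t* = √46.2 = 6.797 min.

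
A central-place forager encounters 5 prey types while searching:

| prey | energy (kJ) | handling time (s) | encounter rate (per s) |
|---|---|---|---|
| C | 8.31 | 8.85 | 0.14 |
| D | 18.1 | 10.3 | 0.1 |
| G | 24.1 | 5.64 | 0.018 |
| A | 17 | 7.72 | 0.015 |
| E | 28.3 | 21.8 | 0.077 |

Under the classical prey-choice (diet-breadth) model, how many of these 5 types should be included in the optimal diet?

E/h in descending order: G 4.27, A 2.2, D 1.76, E 1.3, C 0.939 kJ/s. The optimal diet is the largest prefix of this list for which every included type satisfies E_i/h_i > R on the types above it.
Rate on top 1: 0.3938. A: 2.2 > 0.3938 → include.
Rate on top 2: 0.5658. D: 1.76 > 0.5658 → include.
Rate on top 3: 1.112. E: 1.3 > 1.112 → include.
Rate on top 4: 1.192. C: 0.939 < 1.192 → exclude; stop.
Optimal diet: G, A, D, E — 4 of 5 types.

4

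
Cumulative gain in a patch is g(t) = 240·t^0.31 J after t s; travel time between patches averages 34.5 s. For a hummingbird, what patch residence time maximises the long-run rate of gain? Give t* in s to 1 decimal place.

15.5 s

Maximise g(t)/(T+t): set derivative to zero → g'(t)(T+t) = g(t).
g'(t) = 0.31·240·t^-0.69. Setting 0.31·240·t^-0.69 = 240·t^0.31/(34.5+t) gives 0.31(34.5+t) = t, so 0.69·t = 0.31×34.5.
t* = 0.31×34.5/0.69 = 15.5 s.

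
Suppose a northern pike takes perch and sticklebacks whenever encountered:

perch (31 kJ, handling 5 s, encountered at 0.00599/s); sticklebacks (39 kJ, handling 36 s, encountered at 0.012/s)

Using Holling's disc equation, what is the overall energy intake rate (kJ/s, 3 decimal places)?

R = (0.00599×31 + 0.012×39) / (1 + 0.00599×5 + 0.012×36) = 0.6537/1.462 = 0.4471 kJ/s.

0.447 kJ/s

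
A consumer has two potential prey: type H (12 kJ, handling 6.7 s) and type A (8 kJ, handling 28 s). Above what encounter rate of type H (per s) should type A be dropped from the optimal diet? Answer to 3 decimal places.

At the threshold, the rate on type H alone equals the profitability of type A: λ·12/(1 + λ·6.7) = 8/28 = 0.2857.
Rearranging, λ(12 − 0.2857×6.7) = 0.2857, so λ = 0.2857/10.09 = 0.02833 per s.

0.028 per s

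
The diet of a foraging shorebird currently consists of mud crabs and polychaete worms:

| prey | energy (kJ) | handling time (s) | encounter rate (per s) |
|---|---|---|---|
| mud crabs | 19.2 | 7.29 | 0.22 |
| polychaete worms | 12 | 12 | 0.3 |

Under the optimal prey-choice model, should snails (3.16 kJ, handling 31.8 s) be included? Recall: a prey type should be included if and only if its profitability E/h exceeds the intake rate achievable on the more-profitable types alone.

Intake rate on the current diet: R = (0.22×19.2 + 0.3×12) / (1 + 0.22×7.29 + 0.3×12) = 7.824/6.204 = 1.261 kJ/s.
Profitability of snails: 3.16/31.8 = 0.09937 kJ/s.
Since 0.09937 < R, time spent handling snails is better spent searching.

No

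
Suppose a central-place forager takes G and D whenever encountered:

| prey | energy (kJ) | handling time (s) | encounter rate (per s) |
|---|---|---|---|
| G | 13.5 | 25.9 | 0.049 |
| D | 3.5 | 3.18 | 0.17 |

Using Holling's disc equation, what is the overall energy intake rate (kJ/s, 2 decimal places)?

0.45 kJ/s

Energy encountered per unit search time: 0.049×13.5 + 0.17×3.5 = 1.256 kJ/s.
Handling time per unit search time: 0.049×25.9 + 0.17×3.18 = 1.81.
Rate = 1.256/(1 + 1.81) = 0.4472 kJ/s.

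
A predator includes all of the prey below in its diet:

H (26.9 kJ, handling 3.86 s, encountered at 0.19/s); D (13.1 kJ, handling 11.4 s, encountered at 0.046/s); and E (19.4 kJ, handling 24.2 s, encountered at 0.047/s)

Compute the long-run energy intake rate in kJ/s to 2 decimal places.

1.95 kJ/s

R = Σλ_iE_i / (1 + Σλ_ih_i)
Numerator: 0.19×26.9 + 0.046×13.1 + 0.047×19.4 = 6.625
Denominator: 1 + 0.19×3.86 + 0.046×11.4 + 0.047×24.2 = 3.395
R = 6.625/3.395 = 1.951 kJ/s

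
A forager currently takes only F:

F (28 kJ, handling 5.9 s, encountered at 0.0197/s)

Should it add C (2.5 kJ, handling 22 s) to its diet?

Intake rate on the current diet: R = (0.0197×28) / (1 + 0.0197×5.9) = 0.5516/1.116 = 0.4942 kJ/s.
Profitability of C: 2.5/22 = 0.1136 kJ/s.
0.1136 < 0.4942, so adding C would lower the average — exclude it.

No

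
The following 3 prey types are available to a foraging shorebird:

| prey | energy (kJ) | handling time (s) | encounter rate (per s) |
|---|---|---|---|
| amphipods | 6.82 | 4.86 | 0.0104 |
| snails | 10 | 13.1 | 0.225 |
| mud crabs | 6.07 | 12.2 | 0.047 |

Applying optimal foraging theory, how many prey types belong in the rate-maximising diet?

2

E/h in descending order: amphipods 1.4, snails 0.763, mud crabs 0.498 kJ/s. The optimal diet is the largest prefix of this list for which every included type satisfies E_i/h_i > R on the types above it.
Rate on top 1: 0.06752. snails: 0.763 > 0.06752 → include.
Rate on top 2: 0.5805. mud crabs: 0.498 < 0.5805 → exclude; stop.
Optimal diet: amphipods, snails — 2 of 3 types.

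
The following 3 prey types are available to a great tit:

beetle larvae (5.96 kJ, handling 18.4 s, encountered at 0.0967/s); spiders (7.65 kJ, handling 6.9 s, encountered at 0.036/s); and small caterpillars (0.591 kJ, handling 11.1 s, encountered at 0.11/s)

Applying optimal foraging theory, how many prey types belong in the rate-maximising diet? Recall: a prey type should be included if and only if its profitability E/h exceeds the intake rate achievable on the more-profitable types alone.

Profitabilities (E/h, kJ/s): spiders 1.11, beetle larvae 0.324, small caterpillars 0.0532. Add prey in this order while the next type's profitability exceeds the intake rate on those already taken.
Rate on top 1: 0.2206. beetle larvae: 0.324 > 0.2206 → include.
Rate on top 2: 0.2813. small caterpillars: 0.0532 < 0.2813 → exclude; stop.
Optimal diet: spiders, beetle larvae — 2 of 3 types.

2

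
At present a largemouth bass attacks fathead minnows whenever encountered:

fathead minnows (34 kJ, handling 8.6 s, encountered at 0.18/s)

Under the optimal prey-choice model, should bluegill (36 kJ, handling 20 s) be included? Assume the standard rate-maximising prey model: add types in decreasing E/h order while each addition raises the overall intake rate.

Current rate: (0.18×34)/(1 + 0.18×8.6) = 2.402 kJ/s.
bluegill: E/h = 36/20 = 1.8 kJ/s.
Since 1.8 < R, time spent handling bluegill is better spent searching.

No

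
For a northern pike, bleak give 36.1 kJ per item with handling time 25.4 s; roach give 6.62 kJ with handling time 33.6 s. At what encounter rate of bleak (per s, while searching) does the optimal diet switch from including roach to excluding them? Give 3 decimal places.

0.006 per s

At the threshold, the rate on bleak alone equals the profitability of roach: λ·36.1/(1 + λ·25.4) = 6.62/33.6 = 0.197.
Rearranging, λ(36.1 − 0.197×25.4) = 0.197, so λ = 0.197/31.1 = 0.006336 per s.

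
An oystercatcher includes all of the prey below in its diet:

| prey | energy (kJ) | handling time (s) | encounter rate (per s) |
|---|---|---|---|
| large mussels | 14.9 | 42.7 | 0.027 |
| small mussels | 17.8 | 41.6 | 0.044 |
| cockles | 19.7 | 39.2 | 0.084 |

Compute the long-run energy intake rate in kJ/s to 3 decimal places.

0.390 kJ/s

R = (0.027×14.9 + 0.044×17.8 + 0.084×19.7) / (1 + 0.027×42.7 + 0.044×41.6 + 0.084×39.2) = 2.84/7.276 = 0.3904 kJ/s.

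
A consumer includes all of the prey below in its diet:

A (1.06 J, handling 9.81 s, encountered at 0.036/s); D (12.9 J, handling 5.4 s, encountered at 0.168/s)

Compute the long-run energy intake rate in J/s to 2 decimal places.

R = (0.036×1.06 + 0.168×12.9) / (1 + 0.036×9.81 + 0.168×5.4) = 2.205/2.26 = 0.9757 J/s.

0.98 J/s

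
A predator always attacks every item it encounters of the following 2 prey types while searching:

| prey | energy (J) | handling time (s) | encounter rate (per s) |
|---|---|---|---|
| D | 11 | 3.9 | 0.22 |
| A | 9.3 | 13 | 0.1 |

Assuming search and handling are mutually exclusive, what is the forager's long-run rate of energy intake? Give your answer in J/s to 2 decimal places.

1.06 J/s

Energy encountered per unit search time: 0.22×11 + 0.1×9.3 = 3.35 J/s.
Handling time per unit search time: 0.22×3.9 + 0.1×13 = 2.158.
Rate = 3.35/(1 + 2.158) = 1.061 J/s.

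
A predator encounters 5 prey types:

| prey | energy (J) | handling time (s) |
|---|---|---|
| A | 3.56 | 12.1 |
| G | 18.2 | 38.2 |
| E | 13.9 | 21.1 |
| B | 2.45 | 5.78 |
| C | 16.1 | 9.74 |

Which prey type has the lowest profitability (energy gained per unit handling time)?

In descending order of E/h:
C: 16.1/9.74 = 1.65 J/s
E: 13.9/21.1 = 0.659 J/s
G: 18.2/38.2 = 0.476 J/s
B: 2.45/5.78 = 0.424 J/s
A: 3.56/12.1 = 0.294 J/s

A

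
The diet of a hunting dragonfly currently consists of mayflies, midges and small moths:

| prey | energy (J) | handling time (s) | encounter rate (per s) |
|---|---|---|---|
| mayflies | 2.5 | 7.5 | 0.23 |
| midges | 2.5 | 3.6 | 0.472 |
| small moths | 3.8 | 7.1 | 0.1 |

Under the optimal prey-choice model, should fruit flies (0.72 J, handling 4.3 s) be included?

No

Intake rate on the current diet: R = (0.23×2.5 + 0.472×2.5 + 0.1×3.8) / (1 + 0.23×7.5 + 0.472×3.6 + 0.1×7.1) = 2.135/5.134 = 0.4158 J/s.
fruit flies: E/h = 0.72/4.3 = 0.1674 J/s.
0.1674 < 0.4158, so adding fruit flies would lower the average — exclude it.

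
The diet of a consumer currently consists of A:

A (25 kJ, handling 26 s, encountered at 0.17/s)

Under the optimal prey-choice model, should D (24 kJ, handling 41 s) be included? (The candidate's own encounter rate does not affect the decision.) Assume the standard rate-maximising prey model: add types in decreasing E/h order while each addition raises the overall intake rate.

No

Current rate: (0.17×25)/(1 + 0.17×26) = 0.7841 kJ/s.
Profitability of D: 24/41 = 0.5854 kJ/s.
0.5854 < 0.7841, so adding D would lower the average — exclude it.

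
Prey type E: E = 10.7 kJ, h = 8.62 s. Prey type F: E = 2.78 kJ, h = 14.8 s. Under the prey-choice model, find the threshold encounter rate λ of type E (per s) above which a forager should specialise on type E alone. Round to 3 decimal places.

0.021 per s

The zero-one rule: include type F iff E₂/h₂ > λE₁/(1+λh₁). Equality gives the switch point.
λE₁h₂ = E₂ + λE₂h₁ ⇒ λ = E₂/(E₁h₂ − E₂h₁) = 2.78/(158.4 − 23.96) = 0.02069 per s.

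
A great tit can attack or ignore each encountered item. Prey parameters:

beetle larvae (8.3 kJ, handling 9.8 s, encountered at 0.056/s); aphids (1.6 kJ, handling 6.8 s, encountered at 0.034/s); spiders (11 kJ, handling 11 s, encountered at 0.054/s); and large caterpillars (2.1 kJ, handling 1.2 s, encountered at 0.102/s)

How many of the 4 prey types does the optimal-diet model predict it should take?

E/h in descending order: large caterpillars 1.75, spiders 1, beetle larvae 0.847, aphids 0.235 kJ/s. The optimal diet is the largest prefix of this list for which every included type satisfies E_i/h_i > R on the types above it.
Rate on top 1: 0.1908. spiders: 1 > 0.1908 → include.
Rate on top 2: 0.4709. beetle larvae: 0.847 > 0.4709 → include.
Rate on top 3: 0.562. aphids: 0.235 < 0.562 → exclude; stop.
Optimal diet: large caterpillars, spiders, beetle larvae — 3 of 4 types.

3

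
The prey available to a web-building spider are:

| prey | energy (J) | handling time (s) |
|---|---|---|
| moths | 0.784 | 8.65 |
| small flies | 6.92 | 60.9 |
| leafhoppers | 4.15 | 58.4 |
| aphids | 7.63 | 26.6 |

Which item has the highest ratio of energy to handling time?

Profitability E/h (J/s): moths = 0.784/8.65 = 0.0906, small flies = 6.92/60.9 = 0.114, leafhoppers = 4.15/58.4 = 0.0711, aphids = 7.63/26.6 = 0.287.
Ranked: aphids > small flies > moths > leafhoppers.

aphids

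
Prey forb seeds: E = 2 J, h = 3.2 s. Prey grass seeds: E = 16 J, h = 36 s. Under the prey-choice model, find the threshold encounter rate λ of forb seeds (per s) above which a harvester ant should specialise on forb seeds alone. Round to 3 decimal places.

Drop grass seeds once their profitability E₂/h₂ falls below the rate achievable on forb seeds alone: E₂/h₂ = λE₁/(1 + λh₁).
Solve for λ: λE₁h₂ = E₂(1 + λh₁) → λ(E₁h₂ − E₂h₁) = E₂ → λ = E₂/(E₁h₂ − E₂h₁).
λ = 16/(2×36 − 16×3.2) = 16/20.8 = 0.7692 per s.

0.769 per s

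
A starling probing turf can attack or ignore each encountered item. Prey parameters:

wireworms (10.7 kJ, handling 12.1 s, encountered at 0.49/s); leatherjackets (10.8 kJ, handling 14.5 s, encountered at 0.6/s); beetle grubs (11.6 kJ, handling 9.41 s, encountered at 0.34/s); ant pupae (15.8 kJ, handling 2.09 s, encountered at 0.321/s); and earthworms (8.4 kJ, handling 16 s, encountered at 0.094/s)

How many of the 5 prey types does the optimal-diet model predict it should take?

1

Rank by E/h (kJ/s): ant pupae 7.56, beetle grubs 1.23, wireworms 0.884, leatherjackets 0.745, earthworms 0.525. Include each in turn until the next type's E/h falls below the running intake rate.
Rate on top 1: 3.035. beetle grubs: 1.23 < 3.035 → exclude; stop.
Optimal diet: ant pupae — 1 of 5 types.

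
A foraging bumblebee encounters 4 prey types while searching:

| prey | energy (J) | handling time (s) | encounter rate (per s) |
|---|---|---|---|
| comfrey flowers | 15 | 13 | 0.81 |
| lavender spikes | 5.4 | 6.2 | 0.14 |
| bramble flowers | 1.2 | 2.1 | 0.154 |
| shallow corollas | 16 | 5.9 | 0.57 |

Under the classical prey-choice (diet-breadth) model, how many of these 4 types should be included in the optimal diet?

Profitabilities (E/h, J/s): shallow corollas 2.71, comfrey flowers 1.15, lavender spikes 0.871, bramble flowers 0.571. Add prey in this order while the next type's profitability exceeds the intake rate on those already taken.
Rate on top 1: 2.09. comfrey flowers: 1.15 < 2.09 → exclude; stop.
Optimal diet: shallow corollas — 1 of 4 types.

1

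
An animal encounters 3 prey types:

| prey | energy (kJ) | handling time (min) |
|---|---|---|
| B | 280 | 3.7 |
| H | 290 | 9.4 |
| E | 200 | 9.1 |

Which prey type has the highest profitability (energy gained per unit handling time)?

B

In descending order of E/h:
B: 280/3.7 = 75.7 kJ/min
H: 290/9.4 = 30.9 kJ/min
E: 200/9.1 = 22 kJ/min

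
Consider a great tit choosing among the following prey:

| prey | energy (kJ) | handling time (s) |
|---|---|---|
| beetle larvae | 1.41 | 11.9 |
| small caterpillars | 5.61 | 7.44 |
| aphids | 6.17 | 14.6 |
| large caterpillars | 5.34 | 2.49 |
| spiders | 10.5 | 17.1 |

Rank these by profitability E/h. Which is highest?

large caterpillars

Profitability E/h (kJ/s): beetle larvae = 1.41/11.9 = 0.118, small caterpillars = 5.61/7.44 = 0.754, aphids = 6.17/14.6 = 0.423, large caterpillars = 5.34/2.49 = 2.14, spiders = 10.5/17.1 = 0.614.
Ranked: large caterpillars > small caterpillars > spiders > aphids > beetle larvae.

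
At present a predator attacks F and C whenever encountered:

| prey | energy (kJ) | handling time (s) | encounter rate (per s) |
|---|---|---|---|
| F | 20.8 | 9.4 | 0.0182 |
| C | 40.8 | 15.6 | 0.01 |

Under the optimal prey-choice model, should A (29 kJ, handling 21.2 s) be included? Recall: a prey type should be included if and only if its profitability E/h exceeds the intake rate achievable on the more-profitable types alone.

Yes

On F and C alone, R = ΣλE/(1+Σλh) = 0.7866/1.327 = 0.5927 kJ/s.
A: E/h = 29/21.2 = 1.368 kJ/s.
1.368 > 0.5927, so adding A raises the average — include it.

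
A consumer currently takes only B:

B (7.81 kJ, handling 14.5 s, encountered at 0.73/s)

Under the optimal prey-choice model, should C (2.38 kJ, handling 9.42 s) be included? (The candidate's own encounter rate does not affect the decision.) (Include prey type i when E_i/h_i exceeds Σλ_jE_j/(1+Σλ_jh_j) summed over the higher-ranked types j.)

No

Intake rate on the current diet: R = (0.73×7.81) / (1 + 0.73×14.5) = 5.701/11.58 = 0.4921 kJ/s.
C: E/h = 2.38/9.42 = 0.2527 kJ/s.
Since 0.2527 < R, time spent handling C is better spent searching.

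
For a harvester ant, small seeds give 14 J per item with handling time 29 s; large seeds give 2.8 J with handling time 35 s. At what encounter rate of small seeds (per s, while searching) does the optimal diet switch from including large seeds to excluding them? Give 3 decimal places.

At the threshold, the rate on small seeds alone equals the profitability of large seeds: λ·14/(1 + λ·29) = 2.8/35 = 0.08.
Rearranging, λ(14 − 0.08×29) = 0.08, so λ = 0.08/11.68 = 0.006849 per s.

0.007 per s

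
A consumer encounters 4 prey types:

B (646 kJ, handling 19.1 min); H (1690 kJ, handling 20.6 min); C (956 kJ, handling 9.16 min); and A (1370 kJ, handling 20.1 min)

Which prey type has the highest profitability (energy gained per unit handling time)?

C

In descending order of E/h:
C: 956/9.16 = 104 kJ/min
H: 1690/20.6 = 82 kJ/min
A: 1370/20.1 = 68.2 kJ/min
B: 646/19.1 = 33.8 kJ/min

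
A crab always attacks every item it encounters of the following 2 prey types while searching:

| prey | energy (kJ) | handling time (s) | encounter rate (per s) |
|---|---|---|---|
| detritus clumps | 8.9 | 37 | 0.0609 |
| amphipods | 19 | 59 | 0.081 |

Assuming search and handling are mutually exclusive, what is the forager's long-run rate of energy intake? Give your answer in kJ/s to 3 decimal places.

R = Σλ_iE_i / (1 + Σλ_ih_i)
Numerator: 0.0609×8.9 + 0.081×19 = 2.081
Denominator: 1 + 0.0609×37 + 0.081×59 = 8.032
R = 2.081/8.032 = 0.2591 kJ/s

0.259 kJ/s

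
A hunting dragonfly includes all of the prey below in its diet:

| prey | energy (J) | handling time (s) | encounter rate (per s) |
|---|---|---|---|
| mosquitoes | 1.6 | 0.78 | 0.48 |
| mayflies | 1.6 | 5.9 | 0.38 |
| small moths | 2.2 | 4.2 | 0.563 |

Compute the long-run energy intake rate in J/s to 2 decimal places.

R = (0.48×1.6 + 0.38×1.6 + 0.563×2.2) / (1 + 0.48×0.78 + 0.38×5.9 + 0.563×4.2) = 2.615/5.981 = 0.4372 J/s.

0.44 J/s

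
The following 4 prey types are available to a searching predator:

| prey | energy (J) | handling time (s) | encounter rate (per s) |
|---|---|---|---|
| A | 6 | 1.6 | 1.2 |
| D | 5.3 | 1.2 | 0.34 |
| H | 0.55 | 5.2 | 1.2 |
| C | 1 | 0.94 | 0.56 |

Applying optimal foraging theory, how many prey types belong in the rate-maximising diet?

Rank by E/h (J/s): D 4.42, A 3.75, C 1.06, H 0.106. Include each in turn until the next type's E/h falls below the running intake rate.
Rate on top 1: 1.28. A: 3.75 > 1.28 → include.
Rate on top 2: 2.705. C: 1.06 < 2.705 → exclude; stop.
Optimal diet: D, A — 2 of 4 types.

2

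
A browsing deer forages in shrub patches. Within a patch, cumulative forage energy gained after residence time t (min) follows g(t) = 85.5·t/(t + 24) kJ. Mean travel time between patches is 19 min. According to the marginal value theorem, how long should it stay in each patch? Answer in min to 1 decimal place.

Optimal t* satisfies g'(t*) = g(t*)/(T + t*).
g'(t) = 85.5·24/(t + 24)². Setting 85.5·24/(t+24)² = 85.5t/[(t+24)(19+t)] gives 24(19+t) = t(t+24), so t² = 24×19 = 456.
t* = √456 = 21.35 min.

21.4 min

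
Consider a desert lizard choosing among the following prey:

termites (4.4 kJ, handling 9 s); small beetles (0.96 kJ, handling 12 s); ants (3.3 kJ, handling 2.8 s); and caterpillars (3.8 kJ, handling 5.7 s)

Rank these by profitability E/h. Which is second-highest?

caterpillars

In descending order of E/h:
ants: 3.3/2.8 = 1.18 kJ/s
caterpillars: 3.8/5.7 = 0.667 kJ/s
termites: 4.4/9 = 0.489 kJ/s
small beetles: 0.96/12 = 0.08 kJ/s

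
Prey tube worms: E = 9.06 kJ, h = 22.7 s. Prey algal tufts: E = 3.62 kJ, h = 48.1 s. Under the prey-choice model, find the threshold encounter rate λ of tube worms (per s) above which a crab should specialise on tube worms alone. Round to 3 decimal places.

At the threshold, the rate on tube worms alone equals the profitability of algal tufts: λ·9.06/(1 + λ·22.7) = 3.62/48.1 = 0.07526.
Rearranging, λ(9.06 − 0.07526×22.7) = 0.07526, so λ = 0.07526/7.352 = 0.01024 per s.

0.010 per s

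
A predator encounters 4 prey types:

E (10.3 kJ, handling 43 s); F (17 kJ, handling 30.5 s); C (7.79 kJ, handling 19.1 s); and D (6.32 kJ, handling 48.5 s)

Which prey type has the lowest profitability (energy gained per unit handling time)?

Profitability E/h (kJ/s): E = 10.3/43 = 0.24, F = 17/30.5 = 0.557, C = 7.79/19.1 = 0.408, D = 6.32/48.5 = 0.13.
Ranked: F > C > E > D.

D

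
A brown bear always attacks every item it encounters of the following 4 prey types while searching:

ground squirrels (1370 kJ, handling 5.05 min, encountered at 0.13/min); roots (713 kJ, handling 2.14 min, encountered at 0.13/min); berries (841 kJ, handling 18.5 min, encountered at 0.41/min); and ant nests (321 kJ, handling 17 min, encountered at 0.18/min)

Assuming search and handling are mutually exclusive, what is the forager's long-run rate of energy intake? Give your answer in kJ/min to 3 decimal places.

R = (0.13×1370 + 0.13×713 + 0.41×841 + 0.18×321) / (1 + 0.13×5.05 + 0.13×2.14 + 0.41×18.5 + 0.18×17) = 673.4/12.58 = 53.53 kJ/min.

53.529 kJ/min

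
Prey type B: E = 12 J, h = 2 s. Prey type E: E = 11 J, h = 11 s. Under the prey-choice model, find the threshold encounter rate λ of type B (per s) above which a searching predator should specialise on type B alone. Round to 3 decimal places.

0.100 per s

The zero-one rule: include type E iff E₂/h₂ > λE₁/(1+λh₁). Equality gives the switch point.
λE₁h₂ = E₂ + λE₂h₁ ⇒ λ = E₂/(E₁h₂ − E₂h₁) = 11/(132 − 22) = 0.1 per s.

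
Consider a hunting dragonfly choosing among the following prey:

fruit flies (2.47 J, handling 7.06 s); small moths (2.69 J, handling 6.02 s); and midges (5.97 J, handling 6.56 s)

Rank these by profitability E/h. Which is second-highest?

small moths

In descending order of E/h:
midges: 5.97/6.56 = 0.91 J/s
small moths: 2.69/6.02 = 0.447 J/s
fruit flies: 2.47/7.06 = 0.35 J/s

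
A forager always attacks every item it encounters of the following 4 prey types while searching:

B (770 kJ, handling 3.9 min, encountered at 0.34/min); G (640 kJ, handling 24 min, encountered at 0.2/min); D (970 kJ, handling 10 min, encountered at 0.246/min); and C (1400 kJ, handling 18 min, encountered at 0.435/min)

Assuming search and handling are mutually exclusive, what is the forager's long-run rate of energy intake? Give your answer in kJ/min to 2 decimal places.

71.05 kJ/min

R = (0.34×770 + 0.2×640 + 0.246×970 + 0.435×1400) / (1 + 0.34×3.9 + 0.2×24 + 0.246×10 + 0.435×18) = 1237/17.42 = 71.05 kJ/min.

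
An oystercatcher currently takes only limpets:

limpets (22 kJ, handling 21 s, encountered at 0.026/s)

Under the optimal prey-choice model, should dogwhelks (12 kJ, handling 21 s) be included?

Intake rate on the current diet: R = (0.026×22) / (1 + 0.026×21) = 0.572/1.546 = 0.37 kJ/s.
dogwhelks: E/h = 12/21 = 0.5714 kJ/s.
Since 0.5714 > R, including dogwhelks increases the long-run rate.

Yes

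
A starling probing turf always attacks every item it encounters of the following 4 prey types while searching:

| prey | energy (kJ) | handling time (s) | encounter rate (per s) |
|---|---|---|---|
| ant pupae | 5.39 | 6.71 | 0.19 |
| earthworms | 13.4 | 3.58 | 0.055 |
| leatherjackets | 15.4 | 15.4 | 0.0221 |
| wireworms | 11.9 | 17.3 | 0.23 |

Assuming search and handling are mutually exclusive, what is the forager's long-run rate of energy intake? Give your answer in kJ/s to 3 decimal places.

0.712 kJ/s

R = (0.19×5.39 + 0.055×13.4 + 0.0221×15.4 + 0.23×11.9) / (1 + 0.19×6.71 + 0.055×3.58 + 0.0221×15.4 + 0.23×17.3) = 4.838/6.791 = 0.7125 kJ/s.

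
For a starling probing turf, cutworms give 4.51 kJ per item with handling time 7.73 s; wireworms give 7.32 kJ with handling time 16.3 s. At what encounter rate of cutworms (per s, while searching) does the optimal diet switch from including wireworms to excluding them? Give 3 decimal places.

0.432 per s

Drop wireworms once their profitability E₂/h₂ falls below the rate achievable on cutworms alone: E₂/h₂ = λE₁/(1 + λh₁).
Solve for λ: λE₁h₂ = E₂(1 + λh₁) → λ(E₁h₂ − E₂h₁) = E₂ → λ = E₂/(E₁h₂ − E₂h₁).
λ = 7.32/(4.51×16.3 − 7.32×7.73) = 7.32/16.93 = 0.4324 per s.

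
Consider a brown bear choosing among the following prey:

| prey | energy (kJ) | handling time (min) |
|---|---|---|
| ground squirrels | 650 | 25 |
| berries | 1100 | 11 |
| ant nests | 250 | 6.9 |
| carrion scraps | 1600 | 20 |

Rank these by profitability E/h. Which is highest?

berries

Profitability E/h (kJ/min): ground squirrels = 650/25 = 26, berries = 1100/11 = 100, ant nests = 250/6.9 = 36.2, carrion scraps = 1600/20 = 80.
Ranked: berries > carrion scraps > ant nests > ground squirrels.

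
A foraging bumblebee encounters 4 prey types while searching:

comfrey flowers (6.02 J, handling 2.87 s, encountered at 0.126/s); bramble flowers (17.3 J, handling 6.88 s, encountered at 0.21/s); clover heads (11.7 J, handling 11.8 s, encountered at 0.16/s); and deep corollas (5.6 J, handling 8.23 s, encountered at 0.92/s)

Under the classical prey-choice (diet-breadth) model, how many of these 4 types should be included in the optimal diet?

Profitabilities (E/h, J/s): bramble flowers 2.51, comfrey flowers 2.1, clover heads 0.992, deep corollas 0.68. Add prey in this order while the next type's profitability exceeds the intake rate on those already taken.
Rate on top 1: 1.486. comfrey flowers: 2.1 > 1.486 → include.
Rate on top 2: 1.565. clover heads: 0.992 < 1.565 → exclude; stop.
Optimal diet: bramble flowers, comfrey flowers — 2 of 4 types.

2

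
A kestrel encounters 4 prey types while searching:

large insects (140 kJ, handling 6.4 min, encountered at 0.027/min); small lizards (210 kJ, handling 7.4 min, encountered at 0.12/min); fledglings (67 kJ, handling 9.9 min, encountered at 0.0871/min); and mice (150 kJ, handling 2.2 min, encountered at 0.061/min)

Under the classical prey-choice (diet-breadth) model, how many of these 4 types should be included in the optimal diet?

Profitabilities (E/h, kJ/min): mice 68.2, small lizards 28.4, large insects 21.9, fledglings 6.77. Add prey in this order while the next type's profitability exceeds the intake rate on those already taken.
Rate on top 1: 8.067. small lizards: 28.4 > 8.067 → include.
Rate on top 2: 16.99. large insects: 21.9 > 16.99 → include.
Rate on top 3: 17.37. fledglings: 6.77 < 17.37 → exclude; stop.
Optimal diet: mice, small lizards, large insects — 3 of 4 types.

3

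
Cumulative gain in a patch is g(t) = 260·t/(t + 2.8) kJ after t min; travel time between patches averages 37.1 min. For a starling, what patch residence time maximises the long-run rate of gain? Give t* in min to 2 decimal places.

10.19 min

Maximise g(t)/(T+t): set derivative to zero → g'(t)(T+t) = g(t).
g'(t) = 260·2.8/(t + 2.8)². Setting 260·2.8/(t+2.8)² = 260t/[(t+2.8)(37.1+t)] gives 2.8(37.1+t) = t(t+2.8), so t² = 2.8×37.1 = 103.9.
t* = √103.9 = 10.19 min.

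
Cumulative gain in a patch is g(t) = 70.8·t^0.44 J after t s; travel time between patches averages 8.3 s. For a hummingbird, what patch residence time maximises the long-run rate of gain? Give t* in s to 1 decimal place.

Optimal t* satisfies g'(t*) = g(t*)/(T + t*).
g'(t) = 0.44·70.8·t^-0.56. Setting 0.44·70.8·t^-0.56 = 70.8·t^0.44/(8.3+t) gives 0.44(8.3+t) = t, so 0.56·t = 0.44×8.3.
t* = 0.44×8.3/0.56 = 6.521 s.

6.5 s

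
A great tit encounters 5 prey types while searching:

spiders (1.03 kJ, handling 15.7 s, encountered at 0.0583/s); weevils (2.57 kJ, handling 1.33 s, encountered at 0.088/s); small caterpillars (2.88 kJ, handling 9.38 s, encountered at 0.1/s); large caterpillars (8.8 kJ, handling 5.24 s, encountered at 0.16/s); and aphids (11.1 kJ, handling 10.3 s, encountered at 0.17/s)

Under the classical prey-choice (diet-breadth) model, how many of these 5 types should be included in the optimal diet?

Rank by E/h (kJ/s): weevils 1.93, large caterpillars 1.68, aphids 1.08, small caterpillars 0.307, spiders 0.0656. Include each in turn until the next type's E/h falls below the running intake rate.
Rate on top 1: 0.2025. large caterpillars: 1.68 > 0.2025 → include.
Rate on top 2: 0.8357. aphids: 1.08 > 0.8357 → include.
Rate on top 3: 0.95. small caterpillars: 0.307 < 0.95 → exclude; stop.
Optimal diet: weevils, large caterpillars, aphids — 3 of 5 types.

3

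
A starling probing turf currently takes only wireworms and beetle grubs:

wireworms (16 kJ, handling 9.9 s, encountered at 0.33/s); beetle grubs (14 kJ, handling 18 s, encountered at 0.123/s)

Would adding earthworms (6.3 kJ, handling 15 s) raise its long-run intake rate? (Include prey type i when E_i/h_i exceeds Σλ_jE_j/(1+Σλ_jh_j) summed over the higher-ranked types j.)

No

Intake rate on the current diet: R = (0.33×16 + 0.123×14) / (1 + 0.33×9.9 + 0.123×18) = 7.002/6.481 = 1.08 kJ/s.
Profitability of earthworms: 6.3/15 = 0.42 kJ/s.
0.42 < 1.08, so adding earthworms would lower the average — exclude it.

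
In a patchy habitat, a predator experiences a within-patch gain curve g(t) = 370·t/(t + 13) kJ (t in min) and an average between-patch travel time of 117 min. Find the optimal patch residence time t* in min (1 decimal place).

Maximise g(t)/(T+t): set derivative to zero → g'(t)(T+t) = g(t).
g'(t) = 370·13/(t + 13)². Setting 370·13/(t+13)² = 370t/[(t+13)(117+t)] gives 13(117+t) = t(t+13), so t² = 13×117 = 1521.
t* = √1521 = 39 min.

39.0 min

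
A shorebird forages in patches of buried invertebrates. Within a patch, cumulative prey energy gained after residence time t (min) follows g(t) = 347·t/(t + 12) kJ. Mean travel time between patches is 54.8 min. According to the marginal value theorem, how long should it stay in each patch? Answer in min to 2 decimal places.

Optimal t* satisfies g'(t*) = g(t*)/(T + t*).
g'(t) = 347·12/(t + 12)². Setting 347·12/(t+12)² = 347t/[(t+12)(54.8+t)] gives 12(54.8+t) = t(t+12), so t² = 12×54.8 = 657.6.
t* = √657.6 = 25.64 min.

25.64 min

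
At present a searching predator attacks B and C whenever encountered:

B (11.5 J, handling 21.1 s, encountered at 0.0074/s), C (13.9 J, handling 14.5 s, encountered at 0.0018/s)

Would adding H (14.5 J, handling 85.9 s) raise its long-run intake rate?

On B and C alone, R = ΣλE/(1+Σλh) = 0.1101/1.182 = 0.09315 J/s.
Profitability of H: 14.5/85.9 = 0.1688 J/s.
Since 0.1688 > R, including H increases the long-run rate.

Yes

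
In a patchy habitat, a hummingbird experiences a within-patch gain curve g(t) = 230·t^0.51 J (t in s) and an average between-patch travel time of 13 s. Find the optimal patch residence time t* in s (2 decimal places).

13.53 s

Maximise g(t)/(T+t): set derivative to zero → g'(t)(T+t) = g(t).
g'(t) = 0.51·230·t^-0.49. Setting 0.51·230·t^-0.49 = 230·t^0.51/(13+t) gives 0.51(13+t) = t, so 0.49·t = 0.51×13.
t* = 0.51×13/0.49 = 13.53 s.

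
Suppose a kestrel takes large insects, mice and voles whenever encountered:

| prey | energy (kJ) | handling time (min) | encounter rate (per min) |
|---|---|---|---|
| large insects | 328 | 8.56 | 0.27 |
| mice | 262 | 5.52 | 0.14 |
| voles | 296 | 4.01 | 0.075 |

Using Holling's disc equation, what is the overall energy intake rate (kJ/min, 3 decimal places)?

33.626 kJ/min

R = (0.27×328 + 0.14×262 + 0.075×296) / (1 + 0.27×8.56 + 0.14×5.52 + 0.075×4.01) = 147.4/4.385 = 33.63 kJ/min.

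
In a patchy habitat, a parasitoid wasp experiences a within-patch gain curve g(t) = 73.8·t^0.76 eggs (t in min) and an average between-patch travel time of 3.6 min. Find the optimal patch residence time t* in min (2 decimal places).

By the marginal value theorem, leave when the instantaneous gain rate g'(t) equals the habitat-wide average g(t)/(T + t).
g'(t) = 0.76·73.8·t^-0.24. Setting 0.76·73.8·t^-0.24 = 73.8·t^0.76/(3.6+t) gives 0.76(3.6+t) = t, so 0.24·t = 0.76×3.6.
t* = 0.76×3.6/0.24 = 11.4 min.

11.40 min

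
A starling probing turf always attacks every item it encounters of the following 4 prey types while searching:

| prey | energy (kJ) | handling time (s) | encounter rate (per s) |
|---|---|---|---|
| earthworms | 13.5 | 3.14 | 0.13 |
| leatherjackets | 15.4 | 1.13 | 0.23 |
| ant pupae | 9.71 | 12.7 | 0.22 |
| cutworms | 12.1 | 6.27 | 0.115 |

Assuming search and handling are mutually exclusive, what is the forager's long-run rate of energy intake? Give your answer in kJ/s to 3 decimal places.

R = Σλ_iE_i / (1 + Σλ_ih_i)
Numerator: 0.13×13.5 + 0.23×15.4 + 0.22×9.71 + 0.115×12.1 = 8.825
Denominator: 1 + 0.13×3.14 + 0.23×1.13 + 0.22×12.7 + 0.115×6.27 = 5.183
R = 8.825/5.183 = 1.703 kJ/s

1.703 kJ/s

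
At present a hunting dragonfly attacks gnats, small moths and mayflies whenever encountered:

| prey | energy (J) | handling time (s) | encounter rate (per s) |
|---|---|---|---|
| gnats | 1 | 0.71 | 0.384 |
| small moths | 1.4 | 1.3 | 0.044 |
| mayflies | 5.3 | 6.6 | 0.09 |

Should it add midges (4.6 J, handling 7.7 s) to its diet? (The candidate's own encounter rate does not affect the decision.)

Yes

On gnats, small moths and mayflies alone, R = ΣλE/(1+Σλh) = 0.9226/1.924 = 0.4796 J/s.
Profitability of midges: 4.6/7.7 = 0.5974 J/s.
Since 0.5974 > R, including midges increases the long-run rate.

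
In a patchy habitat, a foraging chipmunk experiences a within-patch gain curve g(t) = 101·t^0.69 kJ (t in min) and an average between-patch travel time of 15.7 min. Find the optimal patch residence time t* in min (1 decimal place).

34.9 min

By the marginal value theorem, leave when the instantaneous gain rate g'(t) equals the habitat-wide average g(t)/(T + t).
g'(t) = 0.69·101·t^-0.31. Setting 0.69·101·t^-0.31 = 101·t^0.69/(15.7+t) gives 0.69(15.7+t) = t, so 0.31·t = 0.69×15.7.
t* = 0.69×15.7/0.31 = 34.95 min.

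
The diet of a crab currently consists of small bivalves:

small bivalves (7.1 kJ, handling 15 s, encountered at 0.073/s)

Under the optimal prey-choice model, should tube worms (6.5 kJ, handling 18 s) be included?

Yes

Current rate: (0.073×7.1)/(1 + 0.073×15) = 0.2474 kJ/s.
Profitability of tube worms: 6.5/18 = 0.3611 kJ/s.
Since 0.3611 > R, including tube worms increases the long-run rate.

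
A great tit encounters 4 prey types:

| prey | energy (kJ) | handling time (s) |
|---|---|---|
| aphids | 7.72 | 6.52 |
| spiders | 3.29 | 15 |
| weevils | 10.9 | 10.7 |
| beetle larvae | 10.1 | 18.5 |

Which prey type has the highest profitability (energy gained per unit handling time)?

Profitability E/h (kJ/s): aphids = 7.72/6.52 = 1.18, spiders = 3.29/15 = 0.219, weevils = 10.9/10.7 = 1.02, beetle larvae = 10.1/18.5 = 0.546.
Ranked: aphids > weevils > beetle larvae > spiders.

aphids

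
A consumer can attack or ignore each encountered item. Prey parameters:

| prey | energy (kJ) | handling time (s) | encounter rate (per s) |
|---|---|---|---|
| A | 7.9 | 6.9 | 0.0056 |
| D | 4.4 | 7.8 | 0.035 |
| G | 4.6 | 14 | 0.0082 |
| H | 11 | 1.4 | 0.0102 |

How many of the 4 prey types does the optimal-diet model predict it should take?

4

E/h in descending order: H 7.86, A 1.14, D 0.564, G 0.329 kJ/s. The optimal diet is the largest prefix of this list for which every included type satisfies E_i/h_i > R on the types above it.
Rate on top 1: 0.1106. A: 1.14 > 0.1106 → include.
Rate on top 2: 0.1486. D: 0.564 > 0.1486 → include.
Rate on top 3: 0.2341. G: 0.329 > 0.2341 → include.
Optimal diet: H, A, D, G — 4 of 4 types.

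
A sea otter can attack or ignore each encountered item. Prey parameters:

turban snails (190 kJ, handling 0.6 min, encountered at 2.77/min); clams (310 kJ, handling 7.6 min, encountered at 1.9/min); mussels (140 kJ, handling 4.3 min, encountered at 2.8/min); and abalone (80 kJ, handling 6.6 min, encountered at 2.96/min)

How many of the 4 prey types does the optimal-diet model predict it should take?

Rank by E/h (kJ/min): turban snails 317, clams 40.8, mussels 32.6, abalone 12.1. Include each in turn until the next type's E/h falls below the running intake rate.
Rate on top 1: 197.7. clams: 40.8 < 197.7 → exclude; stop.
Optimal diet: turban snails — 1 of 4 types.

1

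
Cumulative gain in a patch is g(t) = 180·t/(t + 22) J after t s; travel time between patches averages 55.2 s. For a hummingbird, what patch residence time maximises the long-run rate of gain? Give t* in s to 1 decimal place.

34.8 s

Maximise g(t)/(T+t): set derivative to zero → g'(t)(T+t) = g(t).
g'(t) = 180·22/(t + 22)². Setting 180·22/(t+22)² = 180t/[(t+22)(55.2+t)] gives 22(55.2+t) = t(t+22), so t² = 22×55.2 = 1214.
t* = √1214 = 34.85 s.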